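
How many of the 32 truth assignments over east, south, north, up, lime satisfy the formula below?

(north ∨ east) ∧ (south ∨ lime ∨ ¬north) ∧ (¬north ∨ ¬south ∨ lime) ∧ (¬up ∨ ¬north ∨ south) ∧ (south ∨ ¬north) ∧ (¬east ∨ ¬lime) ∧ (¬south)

There are 2^5 = 32 truth assignments over (east, south, north, up, lime).
Split on lime. With lime = True, the clauses containing lime are satisfied and ¬lime drops from the rest; 0 of the 2^4 = 16 assignments to the other variables satisfy what remains.
With lime = False, by the same count on the reduced clause set, 2 assignments work.
Total: 0 + 2 = 2.

2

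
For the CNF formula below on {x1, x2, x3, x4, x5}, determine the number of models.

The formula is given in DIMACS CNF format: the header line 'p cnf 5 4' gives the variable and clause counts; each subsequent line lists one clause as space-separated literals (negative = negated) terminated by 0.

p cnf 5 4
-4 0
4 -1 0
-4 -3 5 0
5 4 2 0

There are 2^5 = 32 truth assignments over (x1, x2, x3, x4, x5).
Split on x2. With x2 = True, the clauses containing x2 are satisfied and ¬x2 drops from the rest; 4 of the 2^4 = 16 assignments to the other variables satisfy what remains.
With x2 = False, by the same count on the reduced clause set, 2 assignments work.
Total: 4 + 2 = 6.

6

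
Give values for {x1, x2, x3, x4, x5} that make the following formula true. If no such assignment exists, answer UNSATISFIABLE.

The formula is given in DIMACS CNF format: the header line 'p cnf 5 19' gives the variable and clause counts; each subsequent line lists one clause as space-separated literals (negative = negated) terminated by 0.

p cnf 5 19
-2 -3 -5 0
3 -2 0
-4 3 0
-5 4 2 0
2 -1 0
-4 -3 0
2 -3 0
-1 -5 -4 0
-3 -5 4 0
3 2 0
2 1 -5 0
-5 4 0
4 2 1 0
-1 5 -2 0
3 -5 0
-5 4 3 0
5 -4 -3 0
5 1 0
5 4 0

Suppose x3 = True.
Unit clause (¬x4) forces x4 = False.
Unit clause (x2) forces x2 = True.
Unit clause (¬x5) forces x5 = False.
But (x5) is also a unit clause — contradiction.
That branch fails; take x3 = False instead.
Unit clause (¬x2) forces x2 = False.
But (x2) is also a unit clause — contradiction.
Either choice for x3 ends in contradiction.

UNSATISFIABLE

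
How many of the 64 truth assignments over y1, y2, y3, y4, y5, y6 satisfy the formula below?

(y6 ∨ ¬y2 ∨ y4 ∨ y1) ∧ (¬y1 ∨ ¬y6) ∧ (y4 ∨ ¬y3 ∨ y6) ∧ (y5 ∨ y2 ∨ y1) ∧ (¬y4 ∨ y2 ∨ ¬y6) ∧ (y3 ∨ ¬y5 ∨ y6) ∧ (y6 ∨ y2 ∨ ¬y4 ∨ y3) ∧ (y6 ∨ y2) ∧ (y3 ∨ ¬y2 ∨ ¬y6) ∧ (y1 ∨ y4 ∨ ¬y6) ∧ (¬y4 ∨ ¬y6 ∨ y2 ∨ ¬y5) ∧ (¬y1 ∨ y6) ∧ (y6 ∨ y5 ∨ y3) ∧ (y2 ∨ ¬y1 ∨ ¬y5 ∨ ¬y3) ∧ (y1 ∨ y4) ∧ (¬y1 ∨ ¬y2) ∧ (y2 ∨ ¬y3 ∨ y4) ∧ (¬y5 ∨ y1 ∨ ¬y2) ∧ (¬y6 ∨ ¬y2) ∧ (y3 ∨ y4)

1

There are 2^6 = 64 truth assignments over (y1, y2, y3, y4, y5, y6).
Split on y2. With y2 = True, the clauses containing y2 are satisfied and ¬y2 drops from the rest; 1 of the 2^5 = 32 assignments to the other variables satisfy what remains.
With y2 = False, by the same count on the reduced clause set, 0 assignments work.
(One model: y1=F, y2=T, y3=T, y4=T, y5=F, y6=F.)
Total: 1 + 0 = 1.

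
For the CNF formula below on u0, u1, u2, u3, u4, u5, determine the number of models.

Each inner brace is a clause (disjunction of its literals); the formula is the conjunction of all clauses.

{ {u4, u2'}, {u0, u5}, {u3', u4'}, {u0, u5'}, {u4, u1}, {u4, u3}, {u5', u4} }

9

There are 2^6 = 64 truth assignments over (u0, u1, u2, u3, u4, u5).
Split on u3. With u3 = 1, the clauses containing u3 are satisfied and u3' drops from the rest; 1 of the 2^5 = 32 assignments to the other variables satisfy what remains.
With u3 = 0, by the same count on the reduced clause set, 8 assignments work.
(One model: u0=T, u1=F, u2=F, u3=F, u4=T, u5=F.)
Total: 1 + 8 = 9.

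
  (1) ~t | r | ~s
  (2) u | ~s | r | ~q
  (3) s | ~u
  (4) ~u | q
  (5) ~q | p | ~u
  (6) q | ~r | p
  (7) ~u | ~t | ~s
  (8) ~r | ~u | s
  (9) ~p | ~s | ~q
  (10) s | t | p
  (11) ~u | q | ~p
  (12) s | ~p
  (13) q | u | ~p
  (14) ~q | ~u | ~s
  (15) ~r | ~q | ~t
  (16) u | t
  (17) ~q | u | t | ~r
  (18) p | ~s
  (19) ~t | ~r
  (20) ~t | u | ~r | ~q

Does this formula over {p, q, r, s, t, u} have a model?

Case s = 0:
The clause (~u) is unit, so u = 0.
The clause (~p) is unit, so p = 0.
The clause (t) is unit, so t = 1.
The clause (~r) is unit, so r = 0.
All clauses hold; q can take either value.
A satisfying assignment: p=0, q=0, r=0, s=0, t=1, u=0.

Yes, satisfiable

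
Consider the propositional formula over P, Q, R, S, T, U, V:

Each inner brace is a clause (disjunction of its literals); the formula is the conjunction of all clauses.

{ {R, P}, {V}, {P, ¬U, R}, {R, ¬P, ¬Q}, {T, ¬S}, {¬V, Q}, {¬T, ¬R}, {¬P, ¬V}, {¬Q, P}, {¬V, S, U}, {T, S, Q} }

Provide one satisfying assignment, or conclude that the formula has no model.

UNSATISFIABLE

(V) alone gives V = True.
(Q) alone gives Q = True.
(¬P) alone gives P = False.
That conflicts with the unit clause (P).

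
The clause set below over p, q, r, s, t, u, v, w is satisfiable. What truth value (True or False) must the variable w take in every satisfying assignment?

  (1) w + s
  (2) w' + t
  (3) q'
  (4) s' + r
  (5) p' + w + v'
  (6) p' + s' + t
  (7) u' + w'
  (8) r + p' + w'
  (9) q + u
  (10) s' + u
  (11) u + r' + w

False

Suppose w = 1.
The clause (t) is unit, so t = 1.
The clause (q') is unit, so q = 0.
The clause (u') is unit, so u = 0.
Now (u) is unsatisfied and unit — conflict.
So every satisfying assignment has w = False.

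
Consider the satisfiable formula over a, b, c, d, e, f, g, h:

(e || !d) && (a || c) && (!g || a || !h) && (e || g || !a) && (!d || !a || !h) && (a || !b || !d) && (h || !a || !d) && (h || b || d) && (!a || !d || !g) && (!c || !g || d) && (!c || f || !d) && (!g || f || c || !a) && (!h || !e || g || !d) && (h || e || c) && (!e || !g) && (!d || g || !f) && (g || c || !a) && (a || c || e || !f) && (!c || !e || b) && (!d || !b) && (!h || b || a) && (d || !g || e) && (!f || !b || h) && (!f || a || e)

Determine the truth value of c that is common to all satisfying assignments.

True

Suppose c = false.
(a) alone gives a = true.
(g) alone gives g = true.
(!d) alone gives d = false.
(f) alone gives f = true.
(!e) alone gives e = false.
But (e) is also a unit clause — contradiction.
So every satisfying assignment has c = True.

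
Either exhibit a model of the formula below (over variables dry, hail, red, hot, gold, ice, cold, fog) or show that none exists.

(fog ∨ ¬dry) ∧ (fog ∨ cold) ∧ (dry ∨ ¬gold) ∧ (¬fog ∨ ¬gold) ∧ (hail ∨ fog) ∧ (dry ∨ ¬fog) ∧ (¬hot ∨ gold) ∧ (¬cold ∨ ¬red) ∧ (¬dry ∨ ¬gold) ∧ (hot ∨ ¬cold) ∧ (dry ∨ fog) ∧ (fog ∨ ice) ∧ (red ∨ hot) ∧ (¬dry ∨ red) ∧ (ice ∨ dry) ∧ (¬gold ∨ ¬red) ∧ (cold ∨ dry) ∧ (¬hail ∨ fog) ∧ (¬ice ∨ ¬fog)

Suppose fog = True.
The clause (¬gold) is unit, so gold = False.
The clause (dry) is unit, so dry = True.
The clause (¬hot) is unit, so hot = False.
The clause (¬cold) is unit, so cold = False.
The clause (red) is unit, so red = True.
The clause (¬ice) is unit, so ice = False.
No clause remains; hail is free.

dry ↦ True,  hail ↦ False,  red ↦ True,  hot ↦ False,  gold ↦ False,  ice ↦ False,  cold ↦ False,  fog ↦ True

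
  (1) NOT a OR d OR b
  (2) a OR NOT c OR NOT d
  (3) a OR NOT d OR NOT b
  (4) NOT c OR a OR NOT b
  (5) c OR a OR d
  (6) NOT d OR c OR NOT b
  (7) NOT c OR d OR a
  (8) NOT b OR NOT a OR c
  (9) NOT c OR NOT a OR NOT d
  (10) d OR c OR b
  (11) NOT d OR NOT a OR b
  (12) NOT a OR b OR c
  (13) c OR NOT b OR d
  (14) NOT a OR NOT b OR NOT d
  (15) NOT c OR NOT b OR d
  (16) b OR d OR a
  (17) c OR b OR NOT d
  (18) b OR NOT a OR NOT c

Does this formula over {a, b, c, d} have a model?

Branch on a: set a = false.
Branch on c: set c = false.
The clause (d) is unit, so d = true.
The clause (NOT b) is unit, so b = false.
Now (b) is unsatisfied and unit — conflict.
Undo c and try c = true.
The clause (NOT d) is unit, so d = false.
Now (d) is unsatisfied and unit — conflict.
Either choice for c ends in contradiction.
Undo a and try a = true.
Branch on d: set d = true.
The clause (NOT c) is unit, so c = false.
The clause (NOT b) is unit, so b = false.
Now (b) is unsatisfied and unit — conflict.
Undo d and try d = false.
The clause (b) is unit, so b = true.
The clause (c) is unit, so c = true.
Now (NOT c) is unsatisfied and unit — conflict.
Either choice for d ends in contradiction.
Either choice for a ends in contradiction.
No assignment satisfies every clause.

No, unsatisfiable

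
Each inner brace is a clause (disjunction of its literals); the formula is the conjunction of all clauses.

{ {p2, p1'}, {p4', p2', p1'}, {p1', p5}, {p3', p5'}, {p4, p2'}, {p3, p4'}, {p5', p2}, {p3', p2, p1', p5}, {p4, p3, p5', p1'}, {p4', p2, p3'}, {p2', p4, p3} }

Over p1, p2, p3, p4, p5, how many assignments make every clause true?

3

There are 2^5 = 32 truth assignments over (p1, p2, p3, p4, p5).
Split on p1. With p1 = 1, the clauses containing p1 are satisfied and p1' drops from the rest; 0 of the 2^4 = 16 assignments to the other variables satisfy what remains.
With p1 = 0, by the same count on the reduced clause set, 3 assignments work.
(One model: p1=F, p2=F, p3=F, p4=F, p5=F.)
Total: 0 + 3 = 3.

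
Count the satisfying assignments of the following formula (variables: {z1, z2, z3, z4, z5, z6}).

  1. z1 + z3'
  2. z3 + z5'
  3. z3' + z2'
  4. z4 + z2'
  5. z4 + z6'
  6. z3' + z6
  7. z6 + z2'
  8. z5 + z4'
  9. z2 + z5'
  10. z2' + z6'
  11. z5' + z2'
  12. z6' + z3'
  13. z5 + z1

There are 2^6 = 64 truth assignments over (z1, z2, z3, z4, z5, z6).
Split on z5. With z5 = 1, the clauses containing z5 are satisfied and z5' drops from the rest; 0 of the 2^5 = 32 assignments to the other variables satisfy what remains.
With z5 = 0, by the same count on the reduced clause set, 1 assignment works.
Total: 0 + 1 = 1.

1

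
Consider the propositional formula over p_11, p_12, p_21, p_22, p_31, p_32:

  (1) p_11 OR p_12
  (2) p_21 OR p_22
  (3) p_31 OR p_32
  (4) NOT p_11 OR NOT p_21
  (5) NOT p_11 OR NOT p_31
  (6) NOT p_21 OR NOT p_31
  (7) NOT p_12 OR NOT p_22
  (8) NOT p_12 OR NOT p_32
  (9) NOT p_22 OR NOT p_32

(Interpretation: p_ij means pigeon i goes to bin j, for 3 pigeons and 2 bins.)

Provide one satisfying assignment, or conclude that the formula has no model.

Case p_11 = true:
Unit clause (NOT p_21) forces p_21 = false.
Unit clause (p_22) forces p_22 = true.
Unit clause (NOT p_31) forces p_31 = false.
Unit clause (p_32) forces p_32 = true.
But (NOT p_32) is also a unit clause — contradiction.
Undo p_11 and try p_11 = false.
Unit clause (p_12) forces p_12 = true.
Unit clause (NOT p_22) forces p_22 = false.
Unit clause (p_21) forces p_21 = true.
Unit clause (NOT p_31) forces p_31 = false.
Unit clause (p_32) forces p_32 = true.
But (NOT p_32) is also a unit clause — contradiction.
Either choice for p_11 ends in contradiction.

UNSATISFIABLE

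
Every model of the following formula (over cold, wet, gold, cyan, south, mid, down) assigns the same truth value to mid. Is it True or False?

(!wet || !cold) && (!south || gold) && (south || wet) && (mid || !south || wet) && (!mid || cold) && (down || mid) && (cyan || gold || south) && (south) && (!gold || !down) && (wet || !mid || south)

Suppose mid = false.
From the singleton clause (down), down = true.
From the singleton clause (south), south = true.
From the singleton clause (gold), gold = true.
That conflicts with the unit clause (!gold).
So every satisfying assignment has mid = True.

True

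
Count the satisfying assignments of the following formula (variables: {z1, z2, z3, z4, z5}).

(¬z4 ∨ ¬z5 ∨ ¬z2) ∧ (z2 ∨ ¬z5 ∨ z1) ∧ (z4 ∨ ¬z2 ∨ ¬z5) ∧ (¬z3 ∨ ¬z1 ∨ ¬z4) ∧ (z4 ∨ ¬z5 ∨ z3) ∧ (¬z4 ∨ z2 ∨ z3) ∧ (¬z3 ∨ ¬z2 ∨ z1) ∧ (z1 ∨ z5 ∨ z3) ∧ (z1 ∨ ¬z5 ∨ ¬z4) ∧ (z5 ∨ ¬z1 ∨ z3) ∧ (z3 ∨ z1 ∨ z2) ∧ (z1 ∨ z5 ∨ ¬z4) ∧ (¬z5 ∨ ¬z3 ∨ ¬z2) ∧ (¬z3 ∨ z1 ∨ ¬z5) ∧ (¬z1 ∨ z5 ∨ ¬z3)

There are 2^5 = 32 truth assignments over (z1, z2, z3, z4, z5).
Split on z4. With z4 = True, the clauses containing z4 are satisfied and ¬z4 drops from the rest; 0 of the 2^4 = 16 assignments to the other variables satisfy what remains.
With z4 = False, by the same count on the reduced clause set, 2 assignments work.
Total: 0 + 2 = 2.

2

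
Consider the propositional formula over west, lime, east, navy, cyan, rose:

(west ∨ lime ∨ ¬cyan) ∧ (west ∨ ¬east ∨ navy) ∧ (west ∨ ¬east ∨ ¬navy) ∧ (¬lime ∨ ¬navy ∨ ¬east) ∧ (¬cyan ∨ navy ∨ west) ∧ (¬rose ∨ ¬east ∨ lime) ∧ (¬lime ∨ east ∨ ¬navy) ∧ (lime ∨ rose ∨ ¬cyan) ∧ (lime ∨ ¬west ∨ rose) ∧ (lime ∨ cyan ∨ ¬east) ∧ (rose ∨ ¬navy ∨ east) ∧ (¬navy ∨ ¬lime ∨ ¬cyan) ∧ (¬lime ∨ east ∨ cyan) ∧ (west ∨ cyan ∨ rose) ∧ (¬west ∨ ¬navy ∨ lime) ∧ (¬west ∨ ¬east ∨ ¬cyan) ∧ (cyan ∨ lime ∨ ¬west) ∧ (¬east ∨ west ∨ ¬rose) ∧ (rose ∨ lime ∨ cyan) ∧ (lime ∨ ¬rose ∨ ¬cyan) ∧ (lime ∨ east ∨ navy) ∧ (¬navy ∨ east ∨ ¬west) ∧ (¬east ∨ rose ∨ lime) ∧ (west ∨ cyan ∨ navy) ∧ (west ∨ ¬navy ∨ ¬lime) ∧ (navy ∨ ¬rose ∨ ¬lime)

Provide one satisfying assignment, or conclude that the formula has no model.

Try west = True.
Try lime = True.
Try navy = False.
Unit clause (¬rose) forces rose = False.
Try east = True.
Unit clause (¬cyan) forces cyan = False.
Every clause now holds.

west: True; lime: True; east: True; navy: False; cyan: False; rose: False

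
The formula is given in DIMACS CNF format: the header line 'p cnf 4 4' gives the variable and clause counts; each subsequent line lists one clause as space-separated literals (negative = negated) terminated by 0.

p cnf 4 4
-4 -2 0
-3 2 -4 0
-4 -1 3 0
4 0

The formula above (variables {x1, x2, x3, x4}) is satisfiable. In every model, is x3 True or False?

Suppose x3 = True.
From the singleton clause (x4), x4 = True.
From the singleton clause (¬x2), x2 = False.
Now (x2) is unsatisfied and unit — conflict.
So every satisfying assignment has x3 = False.

False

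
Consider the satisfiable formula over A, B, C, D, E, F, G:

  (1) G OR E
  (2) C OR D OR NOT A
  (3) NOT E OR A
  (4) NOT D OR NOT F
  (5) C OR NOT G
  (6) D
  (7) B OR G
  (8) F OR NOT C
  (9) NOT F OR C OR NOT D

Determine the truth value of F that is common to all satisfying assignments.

Suppose F = true.
Unit clause (NOT D) forces D = false.
Now (D) is unsatisfied and unit — conflict.
So every satisfying assignment has F = False.

False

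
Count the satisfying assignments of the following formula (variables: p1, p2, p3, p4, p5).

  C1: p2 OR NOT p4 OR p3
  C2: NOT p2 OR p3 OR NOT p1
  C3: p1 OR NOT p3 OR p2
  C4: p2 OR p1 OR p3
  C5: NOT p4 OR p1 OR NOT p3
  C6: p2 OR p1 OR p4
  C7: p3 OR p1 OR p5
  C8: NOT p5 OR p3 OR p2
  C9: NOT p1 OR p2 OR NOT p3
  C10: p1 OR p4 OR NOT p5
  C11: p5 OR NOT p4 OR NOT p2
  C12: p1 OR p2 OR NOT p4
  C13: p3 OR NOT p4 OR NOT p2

5

There are 2^5 = 32 truth assignments over (p1, p2, p3, p4, p5).
Split on p4. With p4 = true, the clauses containing p4 are satisfied and NOT p4 drops from the rest; 1 of the 2^4 = 16 assignments to the other variables satisfy what remains.
With p4 = false, by the same count on the reduced clause set, 4 assignments work.
(One model: p1=F, p2=T, p3=T, p4=F, p5=F.)
Total: 1 + 4 = 5.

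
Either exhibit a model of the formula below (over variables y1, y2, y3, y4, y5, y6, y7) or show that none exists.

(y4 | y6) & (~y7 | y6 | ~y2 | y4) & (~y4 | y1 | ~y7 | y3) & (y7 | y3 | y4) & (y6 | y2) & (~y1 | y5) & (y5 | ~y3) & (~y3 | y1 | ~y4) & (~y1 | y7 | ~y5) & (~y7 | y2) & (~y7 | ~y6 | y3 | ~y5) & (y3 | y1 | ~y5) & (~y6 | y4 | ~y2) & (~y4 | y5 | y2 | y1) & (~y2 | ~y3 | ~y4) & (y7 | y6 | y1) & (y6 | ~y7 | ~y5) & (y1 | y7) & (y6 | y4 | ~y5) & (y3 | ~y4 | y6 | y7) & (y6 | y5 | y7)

UNSATISFIABLE

Try y4 = 1.
Try y6 = 1.
Try y1 = 0.
(~y3) alone gives y3 = 0.
(~y7) alone gives y7 = 0.
Now (y7) is unsatisfied and unit — conflict.
That branch fails; take y1 = 1 instead.
(y5) alone gives y5 = 1.
(y7) alone gives y7 = 1.
(y2) alone gives y2 = 1.
(y3) alone gives y3 = 1.
Now (~y3) is unsatisfied and unit — conflict.
Both values of y1 lead to a conflict.
That branch fails; take y6 = 0 instead.
(y2) alone gives y2 = 1.
(~y3) alone gives y3 = 0.
(y7) alone gives y7 = 1.
(y1) alone gives y1 = 1.
(y5) alone gives y5 = 1.
Now (~y5) is unsatisfied and unit — conflict.
Both values of y6 lead to a conflict.
That branch fails; take y4 = 0 instead.
(y6) alone gives y6 = 1.
(~y2) alone gives y2 = 0.
(~y7) alone gives y7 = 0.
(y3) alone gives y3 = 1.
(y5) alone gives y5 = 1.
(~y1) alone gives y1 = 0.
Now (y1) is unsatisfied and unit — conflict.
Both values of y4 lead to a conflict.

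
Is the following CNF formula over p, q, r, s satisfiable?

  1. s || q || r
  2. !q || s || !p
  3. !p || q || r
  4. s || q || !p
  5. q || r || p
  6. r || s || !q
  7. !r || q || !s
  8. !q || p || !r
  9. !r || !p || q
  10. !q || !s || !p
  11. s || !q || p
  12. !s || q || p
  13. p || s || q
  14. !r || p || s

Try s = true.
Try r = false.
Try p = false.
Unit clause (q) forces q = true.
This assignment satisfies each clause.
A satisfying assignment: p: false; q: true; r: false; s: true.

Yes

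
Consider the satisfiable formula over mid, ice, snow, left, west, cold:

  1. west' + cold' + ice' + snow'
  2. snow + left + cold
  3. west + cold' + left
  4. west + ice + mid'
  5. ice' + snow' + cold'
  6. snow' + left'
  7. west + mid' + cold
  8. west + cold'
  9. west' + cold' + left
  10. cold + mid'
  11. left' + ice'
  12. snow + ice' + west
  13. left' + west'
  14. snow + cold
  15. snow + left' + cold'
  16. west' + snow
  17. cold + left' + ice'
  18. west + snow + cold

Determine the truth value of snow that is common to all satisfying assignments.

Suppose snow = 0.
Unit clause (cold) forces cold = 1.
Unit clause (west) forces west = 1.
Now (west') is unsatisfied and unit — conflict.
So every satisfying assignment has snow = True.

True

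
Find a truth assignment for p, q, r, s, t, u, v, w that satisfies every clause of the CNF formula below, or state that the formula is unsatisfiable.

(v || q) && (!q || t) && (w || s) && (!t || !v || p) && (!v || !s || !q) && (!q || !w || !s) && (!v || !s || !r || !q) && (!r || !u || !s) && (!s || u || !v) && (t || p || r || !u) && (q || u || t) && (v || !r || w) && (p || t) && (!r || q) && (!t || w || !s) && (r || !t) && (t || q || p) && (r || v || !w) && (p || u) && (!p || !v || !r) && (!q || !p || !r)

p ↦ true, q ↦ false, r ↦ false, s ↦ true, t ↦ false, u ↦ true, v ↦ true, w ↦ false

Suppose v = true.
Suppose q = false.
The clause (!r) is unit, so r = false.
The clause (!t) is unit, so t = false.
The clause (u) is unit, so u = true.
The clause (p) is unit, so p = true.
Suppose w = false.
The clause (s) is unit, so s = true.
This assignment satisfies each clause.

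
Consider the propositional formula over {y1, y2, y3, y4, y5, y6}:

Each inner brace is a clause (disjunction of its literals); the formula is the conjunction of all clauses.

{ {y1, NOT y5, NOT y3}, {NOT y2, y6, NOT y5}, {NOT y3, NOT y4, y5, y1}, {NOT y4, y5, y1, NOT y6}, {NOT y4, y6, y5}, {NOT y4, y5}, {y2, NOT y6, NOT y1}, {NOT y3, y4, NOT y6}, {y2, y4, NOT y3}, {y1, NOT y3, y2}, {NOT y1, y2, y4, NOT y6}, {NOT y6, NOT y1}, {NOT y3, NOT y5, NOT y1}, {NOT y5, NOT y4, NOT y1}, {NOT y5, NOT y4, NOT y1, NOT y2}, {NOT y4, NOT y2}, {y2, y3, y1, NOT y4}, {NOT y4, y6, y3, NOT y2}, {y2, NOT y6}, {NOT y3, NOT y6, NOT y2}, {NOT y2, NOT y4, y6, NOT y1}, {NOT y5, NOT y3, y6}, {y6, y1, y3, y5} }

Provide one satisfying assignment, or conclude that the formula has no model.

y1: true, y2: false, y3: false, y4: false, y5: true, y6: false

Suppose y4 = false.
Suppose y3 = false.
Suppose y6 = false.
Suppose y2 = false.
Suppose y1 = true.
No clause remains; y5 is free.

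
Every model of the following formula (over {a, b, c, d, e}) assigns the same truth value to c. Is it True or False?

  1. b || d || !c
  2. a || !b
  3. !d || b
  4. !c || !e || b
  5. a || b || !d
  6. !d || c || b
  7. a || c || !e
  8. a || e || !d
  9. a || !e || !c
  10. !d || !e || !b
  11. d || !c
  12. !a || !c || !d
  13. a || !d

Suppose c = true.
The clause (d) is unit, so d = true.
The clause (b) is unit, so b = true.
The clause (a) is unit, so a = true.
That conflicts with the unit clause (!a).
So every satisfying assignment has c = False.

False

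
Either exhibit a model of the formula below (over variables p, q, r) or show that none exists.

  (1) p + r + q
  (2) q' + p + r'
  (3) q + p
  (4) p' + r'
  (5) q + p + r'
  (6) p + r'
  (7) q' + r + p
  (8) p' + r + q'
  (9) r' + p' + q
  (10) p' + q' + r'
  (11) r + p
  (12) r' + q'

Try q = 0.
(p) alone gives p = 1.
(r') alone gives r = 0.
This assignment satisfies each clause.

p ↦ 1, q ↦ 0, r ↦ 0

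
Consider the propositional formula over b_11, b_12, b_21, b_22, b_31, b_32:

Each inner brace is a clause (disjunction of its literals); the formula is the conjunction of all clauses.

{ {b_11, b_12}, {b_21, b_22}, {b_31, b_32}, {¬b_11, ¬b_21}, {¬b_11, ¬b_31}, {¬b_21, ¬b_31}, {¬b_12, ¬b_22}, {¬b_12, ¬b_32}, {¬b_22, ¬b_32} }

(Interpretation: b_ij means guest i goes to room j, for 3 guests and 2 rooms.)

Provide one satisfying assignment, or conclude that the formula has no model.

UNSATISFIABLE

Suppose b_11 = True.
(¬b_21) alone gives b_21 = False.
(b_22) alone gives b_22 = True.
(¬b_31) alone gives b_31 = False.
(b_32) alone gives b_32 = True.
Now (¬b_32) is unsatisfied and unit — conflict.
Undo b_11 and try b_11 = False.
(b_12) alone gives b_12 = True.
(¬b_22) alone gives b_22 = False.
(b_21) alone gives b_21 = True.
(¬b_31) alone gives b_31 = False.
(b_32) alone gives b_32 = True.
Now (¬b_32) is unsatisfied and unit — conflict.
Both values of b_11 lead to a conflict.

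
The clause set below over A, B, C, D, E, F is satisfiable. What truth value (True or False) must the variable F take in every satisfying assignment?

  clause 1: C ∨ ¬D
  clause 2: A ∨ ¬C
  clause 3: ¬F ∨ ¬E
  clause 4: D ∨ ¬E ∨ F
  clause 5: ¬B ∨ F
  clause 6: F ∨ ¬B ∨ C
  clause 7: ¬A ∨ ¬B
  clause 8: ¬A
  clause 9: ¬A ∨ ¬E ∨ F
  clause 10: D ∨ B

True

Suppose F = False.
The clause (¬B) is unit, so B = False.
The clause (¬A) is unit, so A = False.
The clause (¬C) is unit, so C = False.
The clause (¬D) is unit, so D = False.
Now (D) is unsatisfied and unit — conflict.
So every satisfying assignment has F = True.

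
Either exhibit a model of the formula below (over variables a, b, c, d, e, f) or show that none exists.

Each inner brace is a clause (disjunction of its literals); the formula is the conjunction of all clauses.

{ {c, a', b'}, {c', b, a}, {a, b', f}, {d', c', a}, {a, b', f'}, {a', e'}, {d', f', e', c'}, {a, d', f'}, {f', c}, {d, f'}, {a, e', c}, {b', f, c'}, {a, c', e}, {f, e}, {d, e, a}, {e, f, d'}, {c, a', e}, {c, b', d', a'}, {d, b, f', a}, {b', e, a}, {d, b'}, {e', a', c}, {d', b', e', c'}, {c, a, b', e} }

Try a = 1.
The clause (e') is unit, so e = 0.
The clause (f) is unit, so f = 1.
The clause (c) is unit, so c = 1.
The clause (d) is unit, so d = 1.
Every clause is now satisfied; b is unconstrained.

a: 1; b: 1; c: 1; d: 1; e: 0; f: 1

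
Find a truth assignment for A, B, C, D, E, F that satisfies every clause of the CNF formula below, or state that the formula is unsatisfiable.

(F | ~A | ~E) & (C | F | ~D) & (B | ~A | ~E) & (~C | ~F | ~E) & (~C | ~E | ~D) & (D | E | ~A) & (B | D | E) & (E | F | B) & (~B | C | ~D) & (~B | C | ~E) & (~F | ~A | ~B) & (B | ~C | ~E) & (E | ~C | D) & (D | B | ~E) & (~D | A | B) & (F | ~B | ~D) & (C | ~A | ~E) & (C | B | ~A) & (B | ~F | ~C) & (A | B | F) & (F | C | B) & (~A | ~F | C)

Suppose F = 1.
Suppose C = 1.
(~E) alone gives E = 0.
(D) alone gives D = 1.
(B) alone gives B = 1.
(~A) alone gives A = 0.
All clauses are satisfied.

A ↦ 0; B ↦ 1; C ↦ 1; D ↦ 1; E ↦ 0; F ↦ 1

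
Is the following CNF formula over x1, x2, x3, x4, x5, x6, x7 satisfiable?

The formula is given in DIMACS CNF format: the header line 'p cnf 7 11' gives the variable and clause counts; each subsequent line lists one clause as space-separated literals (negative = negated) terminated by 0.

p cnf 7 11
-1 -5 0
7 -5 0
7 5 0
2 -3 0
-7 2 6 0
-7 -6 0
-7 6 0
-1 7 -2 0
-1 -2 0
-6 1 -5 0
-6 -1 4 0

No

Case x1 = False:
Case x7 = True:
The clause (¬x6) is unit, so x6 = False.
Now (x6) is unsatisfied and unit — conflict.
Backtrack on x7: now try x7 = False.
The clause (¬x5) is unit, so x5 = False.
Now (x5) is unsatisfied and unit — conflict.
Neither x7 = True nor x7 = False works.
Backtrack on x1: now try x1 = True.
The clause (¬x5) is unit, so x5 = False.
The clause (x7) is unit, so x7 = True.
The clause (¬x6) is unit, so x6 = False.
Now (x6) is unsatisfied and unit — conflict.
Neither x1 = True nor x1 = False works.
No assignment satisfies every clause.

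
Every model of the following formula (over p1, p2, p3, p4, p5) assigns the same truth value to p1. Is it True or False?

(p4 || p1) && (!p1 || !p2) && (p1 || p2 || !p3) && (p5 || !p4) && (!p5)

True

Suppose p1 = false.
The clause (p4) is unit, so p4 = true.
The clause (p5) is unit, so p5 = true.
That conflicts with the unit clause (!p5).
So every satisfying assignment has p1 = True.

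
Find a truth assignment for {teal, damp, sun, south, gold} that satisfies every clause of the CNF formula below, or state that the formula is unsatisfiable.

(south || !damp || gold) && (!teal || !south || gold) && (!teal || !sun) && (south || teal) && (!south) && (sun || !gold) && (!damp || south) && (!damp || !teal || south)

Unit clause (!south) forces south = false.
Unit clause (teal) forces teal = true.
Unit clause (!sun) forces sun = false.
Unit clause (!gold) forces gold = false.
Unit clause (!damp) forces damp = false.
All clauses are satisfied.

teal ↦ true,  damp ↦ false,  sun ↦ false,  south ↦ false,  gold ↦ false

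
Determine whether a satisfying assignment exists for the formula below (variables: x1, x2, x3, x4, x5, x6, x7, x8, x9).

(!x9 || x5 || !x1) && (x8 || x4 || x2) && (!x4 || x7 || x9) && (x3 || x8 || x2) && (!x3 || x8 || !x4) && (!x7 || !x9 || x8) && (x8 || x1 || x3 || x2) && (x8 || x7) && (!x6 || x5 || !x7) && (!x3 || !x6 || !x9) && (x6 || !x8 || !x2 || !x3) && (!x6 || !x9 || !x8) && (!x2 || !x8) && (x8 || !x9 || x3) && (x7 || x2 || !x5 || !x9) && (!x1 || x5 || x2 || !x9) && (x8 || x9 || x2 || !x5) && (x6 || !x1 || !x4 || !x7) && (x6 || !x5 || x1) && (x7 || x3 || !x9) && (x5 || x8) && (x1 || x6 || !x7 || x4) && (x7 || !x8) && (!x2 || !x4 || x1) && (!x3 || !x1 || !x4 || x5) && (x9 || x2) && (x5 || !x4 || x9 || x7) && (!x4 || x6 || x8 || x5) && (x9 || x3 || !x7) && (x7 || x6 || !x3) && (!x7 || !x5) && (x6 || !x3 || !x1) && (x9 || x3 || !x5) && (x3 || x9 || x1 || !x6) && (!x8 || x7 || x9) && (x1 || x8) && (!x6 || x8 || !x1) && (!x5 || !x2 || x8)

Yes, satisfiable

Case x8 = true:
From the singleton clause (!x2), x2 = false.
From the singleton clause (x7), x7 = true.
From the singleton clause (x9), x9 = true.
From the singleton clause (!x6), x6 = false.
From the singleton clause (!x5), x5 = false.
From the singleton clause (!x1), x1 = false.
From the singleton clause (x4), x4 = true.
All clauses hold; x3 can take either value.
A satisfying assignment: x1 ↦ false; x2 ↦ false; x3 ↦ true; x4 ↦ true; x5 ↦ false; x6 ↦ false; x7 ↦ true; x8 ↦ true; x9 ↦ true.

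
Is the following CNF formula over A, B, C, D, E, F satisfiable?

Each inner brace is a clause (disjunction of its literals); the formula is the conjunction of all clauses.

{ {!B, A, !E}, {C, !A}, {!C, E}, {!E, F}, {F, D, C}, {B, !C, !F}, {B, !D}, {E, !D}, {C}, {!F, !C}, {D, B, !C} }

From the singleton clause (C), C = true.
From the singleton clause (E), E = true.
From the singleton clause (F), F = true.
Now (!F) is unsatisfied and unit — conflict.
No assignment satisfies every clause.

Unsatisfiable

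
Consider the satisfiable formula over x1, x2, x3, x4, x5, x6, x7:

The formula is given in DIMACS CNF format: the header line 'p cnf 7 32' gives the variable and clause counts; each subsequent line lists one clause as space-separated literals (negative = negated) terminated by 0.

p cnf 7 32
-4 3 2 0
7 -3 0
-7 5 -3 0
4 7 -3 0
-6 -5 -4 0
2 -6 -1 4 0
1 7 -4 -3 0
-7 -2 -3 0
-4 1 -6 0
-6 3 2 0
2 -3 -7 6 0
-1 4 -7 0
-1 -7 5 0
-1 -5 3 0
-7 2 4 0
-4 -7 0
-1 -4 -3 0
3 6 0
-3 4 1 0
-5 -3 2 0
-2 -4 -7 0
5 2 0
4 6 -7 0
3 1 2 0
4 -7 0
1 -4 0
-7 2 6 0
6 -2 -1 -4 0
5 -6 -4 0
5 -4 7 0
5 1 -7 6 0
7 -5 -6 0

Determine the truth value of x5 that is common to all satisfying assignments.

False

Suppose x5 = True.
Suppose x7 = True.
Unit clause (¬x4) forces x4 = False.
That conflicts with the unit clause (x4).
So x7 must be the other value — set x7 = False.
Unit clause (¬x3) forces x3 = False.
Unit clause (¬x1) forces x1 = False.
Unit clause (x6) forces x6 = True.
That conflicts with the unit clause (¬x6).
Neither x7 = True nor x7 = False works.
So every satisfying assignment has x5 = False.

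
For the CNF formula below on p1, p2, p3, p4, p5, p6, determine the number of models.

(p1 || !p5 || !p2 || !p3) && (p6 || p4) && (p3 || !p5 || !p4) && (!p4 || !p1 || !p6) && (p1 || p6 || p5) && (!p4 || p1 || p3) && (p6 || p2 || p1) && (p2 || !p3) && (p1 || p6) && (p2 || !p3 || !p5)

There are 2^6 = 64 truth assignments over (p1, p2, p3, p4, p5, p6).
Split on p4. With p4 = true, the clauses containing p4 are satisfied and !p4 drops from the rest; 5 of the 2^5 = 32 assignments to the other variables satisfy what remains.
With p4 = false, by the same count on the reduced clause set, 11 assignments work.
(One model: p1=F, p2=F, p3=F, p4=F, p5=F, p6=T.)
Total: 5 + 11 = 16.

16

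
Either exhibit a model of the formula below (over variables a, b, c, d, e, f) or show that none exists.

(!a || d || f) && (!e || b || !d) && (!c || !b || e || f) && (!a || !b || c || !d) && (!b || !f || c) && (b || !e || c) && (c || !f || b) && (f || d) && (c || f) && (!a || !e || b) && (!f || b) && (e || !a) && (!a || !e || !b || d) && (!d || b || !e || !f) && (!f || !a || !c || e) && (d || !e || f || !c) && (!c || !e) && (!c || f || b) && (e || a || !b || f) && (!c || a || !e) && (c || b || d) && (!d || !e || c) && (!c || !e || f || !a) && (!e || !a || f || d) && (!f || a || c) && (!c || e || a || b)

Branch on f: set f = true.
(b) alone gives b = true.
(c) alone gives c = true.
(!e) alone gives e = false.
(!a) alone gives a = false.
Every clause is now satisfied; d is unconstrained.

a: false,  b: true,  c: true,  d: true,  e: false,  f: true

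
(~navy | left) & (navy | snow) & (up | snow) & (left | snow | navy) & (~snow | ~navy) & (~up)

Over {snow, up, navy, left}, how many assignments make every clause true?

2

There are 2^4 = 16 truth assignments over (snow, up, navy, left).
Check each against the 6 clauses (columns in the order snow, up, navy, left):
  F F F F  ✗ fails (navy | snow)
  F F F T  ✗ fails (navy | snow)
  F F T F  ✗ fails (~navy | left)
  F F T T  ✗ fails (up | snow)
  F T F F  ✗ fails (navy | snow)
  F T F T  ✗ fails (navy | snow)
  F T T F  ✗ fails (~navy | left)
  F T T T  ✗ fails (~up)
  T F F F  ✓ satisfies all
  T F F T  ✓ satisfies all
  T F T F  ✗ fails (~navy | left)
  T F T T  ✗ fails (~snow | ~navy)
  T T F F  ✗ fails (~up)
  T T F T  ✗ fails (~up)
  T T T F  ✗ fails (~navy | left)
  T T T T  ✗ fails (~snow | ~navy)
2 of the 16 rows are models.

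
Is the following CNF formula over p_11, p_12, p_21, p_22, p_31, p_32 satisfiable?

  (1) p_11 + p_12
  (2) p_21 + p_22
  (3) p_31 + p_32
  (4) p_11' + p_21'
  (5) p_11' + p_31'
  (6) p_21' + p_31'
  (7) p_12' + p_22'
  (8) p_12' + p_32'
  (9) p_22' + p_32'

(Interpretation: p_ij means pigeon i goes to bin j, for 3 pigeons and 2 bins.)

No

Case p_11 = 1:
From the singleton clause (p_21'), p_21 = 0.
From the singleton clause (p_22), p_22 = 1.
From the singleton clause (p_31'), p_31 = 0.
From the singleton clause (p_32), p_32 = 1.
But (p_32') is also a unit clause — contradiction.
Backtrack on p_11: now try p_11 = 0.
From the singleton clause (p_12), p_12 = 1.
From the singleton clause (p_22'), p_22 = 0.
From the singleton clause (p_21), p_21 = 1.
From the singleton clause (p_31'), p_31 = 0.
From the singleton clause (p_32), p_32 = 1.
But (p_32') is also a unit clause — contradiction.
Both values of p_11 lead to a conflict.
No assignment satisfies every clause.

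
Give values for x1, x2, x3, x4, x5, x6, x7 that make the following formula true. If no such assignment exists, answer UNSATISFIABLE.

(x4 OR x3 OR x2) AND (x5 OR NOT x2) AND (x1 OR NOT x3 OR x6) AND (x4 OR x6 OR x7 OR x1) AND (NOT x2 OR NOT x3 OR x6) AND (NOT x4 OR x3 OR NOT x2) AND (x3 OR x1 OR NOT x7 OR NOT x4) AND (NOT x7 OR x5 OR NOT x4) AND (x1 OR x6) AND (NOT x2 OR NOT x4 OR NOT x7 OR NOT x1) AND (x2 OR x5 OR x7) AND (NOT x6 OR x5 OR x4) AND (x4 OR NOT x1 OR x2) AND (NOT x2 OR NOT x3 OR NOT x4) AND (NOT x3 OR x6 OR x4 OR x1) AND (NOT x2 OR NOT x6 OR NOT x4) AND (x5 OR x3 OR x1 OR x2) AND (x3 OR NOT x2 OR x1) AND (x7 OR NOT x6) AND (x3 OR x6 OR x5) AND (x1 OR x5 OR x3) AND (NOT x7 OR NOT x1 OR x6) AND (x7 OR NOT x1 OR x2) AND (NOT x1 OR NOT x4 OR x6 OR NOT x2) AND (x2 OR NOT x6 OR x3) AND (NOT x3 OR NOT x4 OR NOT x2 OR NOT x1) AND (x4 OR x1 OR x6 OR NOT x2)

Try x5 = true.
Try x1 = false.
The clause (x6) is unit, so x6 = true.
The clause (x7) is unit, so x7 = true.
Try x3 = true.
Try x2 = false.
All clauses hold; x4 can take either value.

x1: false; x2: false; x3: true; x4: true; x5: true; x6: true; x7: true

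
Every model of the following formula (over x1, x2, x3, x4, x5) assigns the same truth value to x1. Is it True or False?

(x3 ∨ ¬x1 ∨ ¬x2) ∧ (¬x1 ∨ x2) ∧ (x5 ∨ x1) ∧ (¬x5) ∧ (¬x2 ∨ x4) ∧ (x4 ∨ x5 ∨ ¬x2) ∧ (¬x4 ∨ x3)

True

Suppose x1 = False.
Unit clause (x5) forces x5 = True.
But (¬x5) is also a unit clause — contradiction.
So every satisfying assignment has x1 = True.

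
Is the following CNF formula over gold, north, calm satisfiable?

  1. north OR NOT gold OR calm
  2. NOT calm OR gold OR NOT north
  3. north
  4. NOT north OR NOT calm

The clause (north) is unit, so north = true.
The clause (NOT calm) is unit, so calm = false.
Every clause is now satisfied; gold is unconstrained.
A satisfying assignment: gold ↦ true; north ↦ true; calm ↦ false.

Yes, satisfiable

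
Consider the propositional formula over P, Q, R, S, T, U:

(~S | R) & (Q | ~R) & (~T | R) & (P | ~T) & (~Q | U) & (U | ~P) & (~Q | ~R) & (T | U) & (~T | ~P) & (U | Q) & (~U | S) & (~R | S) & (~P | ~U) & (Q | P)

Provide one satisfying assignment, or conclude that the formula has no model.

UNSATISFIABLE

Branch on S: set S = 0.
The clause (~U) is unit, so U = 0.
The clause (~Q) is unit, so Q = 0.
That conflicts with the unit clause (Q).
Undo S and try S = 1.
The clause (R) is unit, so R = 1.
The clause (Q) is unit, so Q = 1.
That conflicts with the unit clause (~Q).
Neither S = 1 nor S = 0 works.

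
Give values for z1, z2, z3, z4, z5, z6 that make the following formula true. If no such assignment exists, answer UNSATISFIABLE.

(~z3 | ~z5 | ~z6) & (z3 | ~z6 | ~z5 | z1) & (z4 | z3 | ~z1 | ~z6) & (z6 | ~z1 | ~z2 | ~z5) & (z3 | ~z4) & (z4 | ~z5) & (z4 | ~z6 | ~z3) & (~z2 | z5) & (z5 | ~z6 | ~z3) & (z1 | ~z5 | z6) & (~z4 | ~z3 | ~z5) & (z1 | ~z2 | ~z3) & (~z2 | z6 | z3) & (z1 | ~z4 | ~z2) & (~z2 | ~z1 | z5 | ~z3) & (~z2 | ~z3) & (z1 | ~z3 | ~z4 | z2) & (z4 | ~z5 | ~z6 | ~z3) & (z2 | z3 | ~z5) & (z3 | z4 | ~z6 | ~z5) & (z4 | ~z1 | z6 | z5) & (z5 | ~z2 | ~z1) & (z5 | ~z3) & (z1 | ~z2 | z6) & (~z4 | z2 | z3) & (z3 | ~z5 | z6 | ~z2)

Suppose z3 = 0.
The clause (~z4) is unit, so z4 = 0.
The clause (~z5) is unit, so z5 = 0.
The clause (~z2) is unit, so z2 = 0.
Suppose z1 = 0.
All clauses hold; z6 can take either value.

z1 ↦ 0, z2 ↦ 0, z3 ↦ 0, z4 ↦ 0, z5 ↦ 0, z6 ↦ 0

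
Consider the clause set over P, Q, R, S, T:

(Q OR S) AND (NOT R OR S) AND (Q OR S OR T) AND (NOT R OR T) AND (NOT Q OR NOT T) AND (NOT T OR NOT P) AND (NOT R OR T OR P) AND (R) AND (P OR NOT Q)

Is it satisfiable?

(R) alone gives R = true.
(S) alone gives S = true.
(T) alone gives T = true.
(NOT Q) alone gives Q = false.
(NOT P) alone gives P = false.
Every clause now holds.
A satisfying assignment: P=false,  Q=false,  R=true,  S=true,  T=true.

Yes, satisfiable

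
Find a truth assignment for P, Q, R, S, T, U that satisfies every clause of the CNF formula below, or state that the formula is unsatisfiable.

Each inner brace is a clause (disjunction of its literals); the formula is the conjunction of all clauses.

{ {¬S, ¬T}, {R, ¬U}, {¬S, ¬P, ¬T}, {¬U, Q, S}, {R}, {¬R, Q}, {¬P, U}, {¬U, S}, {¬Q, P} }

The clause (R) is unit, so R = True.
The clause (Q) is unit, so Q = True.
The clause (P) is unit, so P = True.
The clause (U) is unit, so U = True.
The clause (S) is unit, so S = True.
The clause (¬T) is unit, so T = False.
Every clause now holds.

P=True,  Q=True,  R=True,  S=True,  T=False,  U=True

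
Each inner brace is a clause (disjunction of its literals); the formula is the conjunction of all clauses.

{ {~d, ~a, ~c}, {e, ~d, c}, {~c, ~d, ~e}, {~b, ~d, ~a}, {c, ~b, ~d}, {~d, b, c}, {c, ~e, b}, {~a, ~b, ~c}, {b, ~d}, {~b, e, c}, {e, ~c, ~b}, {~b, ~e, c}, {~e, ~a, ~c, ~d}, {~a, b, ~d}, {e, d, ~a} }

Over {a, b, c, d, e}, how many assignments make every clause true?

There are 2^5 = 32 truth assignments over (a, b, c, d, e).
Split on d. With d = 1, the clauses containing d are satisfied and ~d drops from the rest; 0 of the 2^4 = 16 assignments to the other variables satisfy what remains.
With d = 0, by the same count on the reduced clause set, 5 assignments work.
(One model: a=F, b=F, c=F, d=F, e=F.)
Total: 0 + 5 = 5.

5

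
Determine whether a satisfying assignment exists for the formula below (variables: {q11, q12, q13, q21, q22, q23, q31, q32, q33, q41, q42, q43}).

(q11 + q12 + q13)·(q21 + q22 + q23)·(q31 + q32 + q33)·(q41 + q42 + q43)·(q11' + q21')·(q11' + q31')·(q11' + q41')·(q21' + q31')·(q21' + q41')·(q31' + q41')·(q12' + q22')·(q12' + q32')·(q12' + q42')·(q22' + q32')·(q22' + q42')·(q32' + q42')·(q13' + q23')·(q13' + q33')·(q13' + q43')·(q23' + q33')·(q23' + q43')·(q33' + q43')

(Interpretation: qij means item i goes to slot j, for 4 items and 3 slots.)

Branch on q11: set q11 = 0.
Branch on q12: set q12 = 1.
The clause (q22') is unit, so q22 = 0.
The clause (q32') is unit, so q32 = 0.
The clause (q42') is unit, so q42 = 0.
Branch on q21: set q21 = 1.
The clause (q31') is unit, so q31 = 0.
The clause (q33) is unit, so q33 = 1.
The clause (q41') is unit, so q41 = 0.
The clause (q43) is unit, so q43 = 1.
Now (q43') is unsatisfied and unit — conflict.
Backtrack on q21: now try q21 = 0.
The clause (q23) is unit, so q23 = 1.
The clause (q13') is unit, so q13 = 0.
The clause (q33') is unit, so q33 = 0.
The clause (q31) is unit, so q31 = 1.
The clause (q41') is unit, so q41 = 0.
The clause (q43) is unit, so q43 = 1.
Now (q43') is unsatisfied and unit — conflict.
Either choice for q21 ends in contradiction.
Backtrack on q12: now try q12 = 0.
The clause (q13) is unit, so q13 = 1.
The clause (q23') is unit, so q23 = 0.
The clause (q33') is unit, so q33 = 0.
The clause (q43') is unit, so q43 = 0.
Branch on q21: set q21 = 1.
The clause (q31') is unit, so q31 = 0.
The clause (q32) is unit, so q32 = 1.
The clause (q41') is unit, so q41 = 0.
The clause (q42) is unit, so q42 = 1.
Now (q42') is unsatisfied and unit — conflict.
Backtrack on q21: now try q21 = 0.
The clause (q22) is unit, so q22 = 1.
The clause (q32') is unit, so q32 = 0.
The clause (q31) is unit, so q31 = 1.
The clause (q41') is unit, so q41 = 0.
The clause (q42) is unit, so q42 = 1.
Now (q42') is unsatisfied and unit — conflict.
Either choice for q21 ends in contradiction.
Either choice for q12 ends in contradiction.
Backtrack on q11: now try q11 = 1.
The clause (q21') is unit, so q21 = 0.
The clause (q31') is unit, so q31 = 0.
The clause (q41') is unit, so q41 = 0.
Branch on q22: set q22 = 1.
The clause (q12') is unit, so q12 = 0.
The clause (q32') is unit, so q32 = 0.
The clause (q33) is unit, so q33 = 1.
The clause (q42') is unit, so q42 = 0.
The clause (q43) is unit, so q43 = 1.
Now (q43') is unsatisfied and unit — conflict.
Backtrack on q22: now try q22 = 0.
The clause (q23) is unit, so q23 = 1.
The clause (q13') is unit, so q13 = 0.
The clause (q33') is unit, so q33 = 0.
The clause (q32) is unit, so q32 = 1.
The clause (q12') is unit, so q12 = 0.
The clause (q42') is unit, so q42 = 0.
The clause (q43) is unit, so q43 = 1.
Now (q43') is unsatisfied and unit — conflict.
Either choice for q22 ends in contradiction.
Either choice for q11 ends in contradiction.
No assignment satisfies every clause.

Unsatisfiable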